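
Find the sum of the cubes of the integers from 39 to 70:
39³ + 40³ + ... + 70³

Use ∑_{k=1}^{n} k³ = [n(n+1)/2]², then subtract the first 38 terms.
∑_{k=1}^{70} k³ = [70×71/2]² = 2485² = 6175225
∑_{k=1}^{38} k³ = [38×39/2]² = 741² = 549081
∑_{k=39}^{70} k³ = 6175225 - 549081 = 5626144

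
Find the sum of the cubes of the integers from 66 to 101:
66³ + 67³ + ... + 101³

Use ∑_{k=1}^{n} k³ = [n(n+1)/2]², then subtract the first 65 terms.
∑_{k=1}^{101} k³ = [101×102/2]² = 5151² = 26532801
∑_{k=1}^{65} k³ = [65×66/2]² = 2145² = 4601025
∑_{k=66}^{101} k³ = 26532801 - 4601025 = 21931776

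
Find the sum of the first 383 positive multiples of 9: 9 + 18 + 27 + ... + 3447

Factor out 9: = 9(1 + 2 + ... + 383) = 9 × n(n+1)/2
= 9 × 383×384/2
= 9 × 73536
= 661824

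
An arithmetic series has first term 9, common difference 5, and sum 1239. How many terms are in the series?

Using S = n/2 × [2a + (n-1)d]
1239 = n/2 × [2(9) + (n-1)(5)]
1239 = n/2 × [18 + 5n - 5]
2478 = n × [13 + 5n]
5n² + (13)n - 2478 = 0
Discriminant: Δ = (13)² - 4(5)(-2478) = 169 + 49560 = 49729
√Δ = 223
n = [-(13) + √Δ] / (2·5) = (-13 + 223) / 10 = 210 / 10 = 21
(The negative root is discarded since n must be a positive integer.)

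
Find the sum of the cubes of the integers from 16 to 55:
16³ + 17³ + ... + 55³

Use ∑_{k=1}^{n} k³ = [n(n+1)/2]², then subtract the first 15 terms.
∑_{k=1}^{55} k³ = [55×56/2]² = 1540² = 2371600
∑_{k=1}^{15} k³ = [15×16/2]² = 120² = 14400
∑_{k=16}^{55} k³ = 2371600 - 14400 = 2357200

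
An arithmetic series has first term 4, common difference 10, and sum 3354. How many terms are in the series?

Using S = n/2 × [2a + (n-1)d]
3354 = n/2 × [2(4) + (n-1)(10)]
3354 = n/2 × [8 + 10n - 10]
6708 = n × [-2 + 10n]
10n² + (-2)n - 6708 = 0
Discriminant: Δ = (-2)² - 4(10)(-6708) = 4 + 268320 = 268324
√Δ = 518
n = [-(-2) + √Δ] / (2·10) = (2 + 518) / 20 = 520 / 20 = 26
(The negative root is discarded since n must be a positive integer.)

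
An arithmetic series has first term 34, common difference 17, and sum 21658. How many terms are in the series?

Using S = n/2 × [2a + (n-1)d]
21658 = n/2 × [2(34) + (n-1)(17)]
21658 = n/2 × [68 + 17n - 17]
43316 = n × [51 + 17n]
17n² + (51)n - 43316 = 0
Discriminant: Δ = (51)² - 4(17)(-43316) = 2601 + 2945488 = 2948089
√Δ = 1717
n = [-(51) + √Δ] / (2·17) = (-51 + 1717) / 34 = 1666 / 34 = 49
(The negative root is discarded since n must be a positive integer.)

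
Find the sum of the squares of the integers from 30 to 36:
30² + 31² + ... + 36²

Use ∑_{k=1}^{n} k² = n(n+1)(2n+1)/6, then subtract the first 29 terms.
∑_{k=1}^{36} k² = 36×37×73/6 = 16206
∑_{k=1}^{29} k² = 29×30×59/6 = 8555
∑_{k=30}^{36} k² = 16206 - 8555 = 7651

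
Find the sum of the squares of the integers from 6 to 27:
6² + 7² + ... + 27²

Use ∑_{k=1}^{n} k² = n(n+1)(2n+1)/6, then subtract the first 5 terms.
∑_{k=1}^{27} k² = 27×28×55/6 = 6930
∑_{k=1}^{5} k² = 5×6×11/6 = 55
∑_{k=6}^{27} k² = 6930 - 55 = 6875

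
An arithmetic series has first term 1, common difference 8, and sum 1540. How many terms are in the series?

Using S = n/2 × [2a + (n-1)d]
1540 = n/2 × [2(1) + (n-1)(8)]
1540 = n/2 × [2 + 8n - 8]
3080 = n × [-6 + 8n]
8n² + (-6)n - 3080 = 0
Discriminant: Δ = (-6)² - 4(8)(-3080) = 36 + 98560 = 98596
√Δ = 314
n = [-(-6) + √Δ] / (2·8) = (6 + 314) / 16 = 320 / 16 = 20
(The negative root is discarded since n must be a positive integer.)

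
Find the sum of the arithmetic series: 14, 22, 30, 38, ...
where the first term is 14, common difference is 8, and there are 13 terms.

Sₙ = n/2 × (first + last)
Last term = a + (n-1)d = 14 + (13-1)×8 = 110
S_13 = 13/2 × (14 + 110)
S_13 = 13/2 × 124 = 806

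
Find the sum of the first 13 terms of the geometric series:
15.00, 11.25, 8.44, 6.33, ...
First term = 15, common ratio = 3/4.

Sₙ = a(1 - rⁿ) / (1 - r)
S_13 = 15(1 - (3/4)^13) / (1 - (3/4))
S_13 = 15(1 - (1594323/67108864)) / (1/4)
S_13 = 982718115/16777216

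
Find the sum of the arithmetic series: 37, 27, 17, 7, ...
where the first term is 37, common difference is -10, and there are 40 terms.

Sₙ = n/2 × (first + last)
Last term = a + (n-1)d = 37 + (40-1)×(-10) = -353
S_40 = 40/2 × (37 + (-353))
S_40 = 40/2 × (-316) = -6320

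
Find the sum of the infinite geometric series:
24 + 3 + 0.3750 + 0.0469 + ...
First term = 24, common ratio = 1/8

For |r| < 1, S = a / (1 - r)
S = 24 / (1 - (1/8))
S = 24 / (7/8)
S = 192/7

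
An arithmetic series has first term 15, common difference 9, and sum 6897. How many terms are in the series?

Using S = n/2 × [2a + (n-1)d]
6897 = n/2 × [2(15) + (n-1)(9)]
6897 = n/2 × [30 + 9n - 9]
13794 = n × [21 + 9n]
9n² + (21)n - 13794 = 0
Discriminant: Δ = (21)² - 4(9)(-13794) = 441 + 496584 = 497025
√Δ = 705
n = [-(21) + √Δ] / (2·9) = (-21 + 705) / 18 = 684 / 18 = 38
(The negative root is discarded since n must be a positive integer.)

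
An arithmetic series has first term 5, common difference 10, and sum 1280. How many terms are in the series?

Using S = n/2 × [2a + (n-1)d]
1280 = n/2 × [2(5) + (n-1)(10)]
1280 = n/2 × [10 + 10n - 10]
2560 = n × [0 + 10n]
10n² + (0)n - 2560 = 0
Discriminant: Δ = (0)² - 4(10)(-2560) = 0 + 102400 = 102400
√Δ = 320
n = [-(0) + √Δ] / (2·10) = (0 + 320) / 20 = 320 / 20 = 16
(The negative root is discarded since n must be a positive integer.)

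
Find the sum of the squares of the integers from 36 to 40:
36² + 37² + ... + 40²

Use ∑_{k=1}^{n} k² = n(n+1)(2n+1)/6, then subtract the first 35 terms.
∑_{k=1}^{40} k² = 40×41×81/6 = 22140
∑_{k=1}^{35} k² = 35×36×71/6 = 14910
∑_{k=36}^{40} k² = 22140 - 14910 = 7230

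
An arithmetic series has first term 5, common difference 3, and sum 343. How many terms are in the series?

Using S = n/2 × [2a + (n-1)d]
343 = n/2 × [2(5) + (n-1)(3)]
343 = n/2 × [10 + 3n - 3]
686 = n × [7 + 3n]
3n² + (7)n - 686 = 0
Discriminant: Δ = (7)² - 4(3)(-686) = 49 + 8232 = 8281
√Δ = 91
n = [-(7) + √Δ] / (2·3) = (-7 + 91) / 6 = 84 / 6 = 14
(The negative root is discarded since n must be a positive integer.)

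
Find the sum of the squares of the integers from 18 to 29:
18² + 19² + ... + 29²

Use ∑_{k=1}^{n} k² = n(n+1)(2n+1)/6, then subtract the first 17 terms.
∑_{k=1}^{29} k² = 29×30×59/6 = 8555
∑_{k=1}^{17} k² = 17×18×35/6 = 1785
∑_{k=18}^{29} k² = 8555 - 1785 = 6770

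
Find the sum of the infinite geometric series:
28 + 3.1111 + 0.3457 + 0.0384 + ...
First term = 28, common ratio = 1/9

For |r| < 1, S = a / (1 - r)
S = 28 / (1 - (1/9))
S = 28 / (8/9)
S = 63/2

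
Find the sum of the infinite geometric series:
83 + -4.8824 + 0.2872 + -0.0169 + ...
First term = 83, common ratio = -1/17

For |r| < 1, S = a / (1 - r)
S = 83 / (1 - (-1/17))
S = 83 / (18/17)
S = 1411/18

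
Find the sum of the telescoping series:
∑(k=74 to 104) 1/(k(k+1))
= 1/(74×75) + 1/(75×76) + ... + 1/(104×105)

Partial fractions: 1/(k(k+1)) = 1/k - 1/(k+1)
The series telescopes:
= (1/74 - 1/75) + (1/75 - 1/76) + ... + (1/104 - 1/105)
= 1/74 - 1/105
= 31/7770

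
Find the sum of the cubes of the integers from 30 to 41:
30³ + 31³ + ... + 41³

Use ∑_{k=1}^{n} k³ = [n(n+1)/2]², then subtract the first 29 terms.
∑_{k=1}^{41} k³ = [41×42/2]² = 861² = 741321
∑_{k=1}^{29} k³ = [29×30/2]² = 435² = 189225
∑_{k=30}^{41} k³ = 741321 - 189225 = 552096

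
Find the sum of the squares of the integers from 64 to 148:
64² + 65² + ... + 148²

Use ∑_{k=1}^{n} k² = n(n+1)(2n+1)/6, then subtract the first 63 terms.
∑_{k=1}^{148} k² = 148×149×297/6 = 1091574
∑_{k=1}^{63} k² = 63×64×127/6 = 85344
∑_{k=64}^{148} k² = 1091574 - 85344 = 1006230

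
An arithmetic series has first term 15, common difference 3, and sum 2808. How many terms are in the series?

Using S = n/2 × [2a + (n-1)d]
2808 = n/2 × [2(15) + (n-1)(3)]
2808 = n/2 × [30 + 3n - 3]
5616 = n × [27 + 3n]
3n² + (27)n - 5616 = 0
Discriminant: Δ = (27)² - 4(3)(-5616) = 729 + 67392 = 68121
√Δ = 261
n = [-(27) + √Δ] / (2·3) = (-27 + 261) / 6 = 234 / 6 = 39
(The negative root is discarded since n must be a positive integer.)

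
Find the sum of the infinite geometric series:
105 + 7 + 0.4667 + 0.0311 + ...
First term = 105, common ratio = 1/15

For |r| < 1, S = a / (1 - r)
S = 105 / (1 - (1/15))
S = 105 / (14/15)
S = 225/2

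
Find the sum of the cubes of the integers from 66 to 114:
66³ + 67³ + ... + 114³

Use ∑_{k=1}^{n} k³ = [n(n+1)/2]², then subtract the first 65 terms.
∑_{k=1}^{114} k³ = [114×115/2]² = 6555² = 42968025
∑_{k=1}^{65} k³ = [65×66/2]² = 2145² = 4601025
∑_{k=66}^{114} k³ = 42968025 - 4601025 = 38367000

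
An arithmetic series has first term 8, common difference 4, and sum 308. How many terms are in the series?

Using S = n/2 × [2a + (n-1)d]
308 = n/2 × [2(8) + (n-1)(4)]
308 = n/2 × [16 + 4n - 4]
616 = n × [12 + 4n]
4n² + (12)n - 616 = 0
Discriminant: Δ = (12)² - 4(4)(-616) = 144 + 9856 = 10000
√Δ = 100
n = [-(12) + √Δ] / (2·4) = (-12 + 100) / 8 = 88 / 8 = 11
(The negative root is discarded since n must be a positive integer.)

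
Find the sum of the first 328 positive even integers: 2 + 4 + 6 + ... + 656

Sum of first n even numbers = n(n+1)
= 328×329
= 107912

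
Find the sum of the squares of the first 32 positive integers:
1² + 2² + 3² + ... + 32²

Formula: ∑k² = n(n+1)(2n+1)/6
= 32×33×65/6
= 68640/6
= 11440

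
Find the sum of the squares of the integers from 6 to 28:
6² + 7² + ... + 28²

Use ∑_{k=1}^{n} k² = n(n+1)(2n+1)/6, then subtract the first 5 terms.
∑_{k=1}^{28} k² = 28×29×57/6 = 7714
∑_{k=1}^{5} k² = 5×6×11/6 = 55
∑_{k=6}^{28} k² = 7714 - 55 = 7659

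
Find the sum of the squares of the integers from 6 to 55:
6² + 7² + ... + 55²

Use ∑_{k=1}^{n} k² = n(n+1)(2n+1)/6, then subtract the first 5 terms.
∑_{k=1}^{55} k² = 55×56×111/6 = 56980
∑_{k=1}^{5} k² = 5×6×11/6 = 55
∑_{k=6}^{55} k² = 56980 - 55 = 56925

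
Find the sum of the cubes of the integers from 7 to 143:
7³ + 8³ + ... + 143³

Use ∑_{k=1}^{n} k³ = [n(n+1)/2]², then subtract the first 6 terms.
∑_{k=1}^{143} k³ = [143×144/2]² = 10296² = 106007616
∑_{k=1}^{6} k³ = [6×7/2]² = 21² = 441
∑_{k=7}^{143} k³ = 106007616 - 441 = 106007175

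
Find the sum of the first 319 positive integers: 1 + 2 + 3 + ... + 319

Formula: ∑k = n(n+1)/2
= 319×320/2
= 102080/2
= 51040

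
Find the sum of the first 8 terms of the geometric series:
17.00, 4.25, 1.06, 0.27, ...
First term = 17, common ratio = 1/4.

Sₙ = a(1 - rⁿ) / (1 - r)
S_8 = 17(1 - (1/4)^8) / (1 - (1/4))
S_8 = 17(1 - (1/65536)) / (3/4)
S_8 = 371365/16384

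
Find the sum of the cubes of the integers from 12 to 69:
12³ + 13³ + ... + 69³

Use ∑_{k=1}^{n} k³ = [n(n+1)/2]², then subtract the first 11 terms.
∑_{k=1}^{69} k³ = [69×70/2]² = 2415² = 5832225
∑_{k=1}^{11} k³ = [11×12/2]² = 66² = 4356
∑_{k=12}^{69} k³ = 5832225 - 4356 = 5827869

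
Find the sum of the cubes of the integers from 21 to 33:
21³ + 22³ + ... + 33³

Use ∑_{k=1}^{n} k³ = [n(n+1)/2]², then subtract the first 20 terms.
∑_{k=1}^{33} k³ = [33×34/2]² = 561² = 314721
∑_{k=1}^{20} k³ = [20×21/2]² = 210² = 44100
∑_{k=21}^{33} k³ = 314721 - 44100 = 270621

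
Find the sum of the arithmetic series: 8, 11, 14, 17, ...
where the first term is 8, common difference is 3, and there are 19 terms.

Sₙ = n/2 × (first + last)
Last term = a + (n-1)d = 8 + (19-1)×3 = 62
S_19 = 19/2 × (8 + 62)
S_19 = 19/2 × 70 = 665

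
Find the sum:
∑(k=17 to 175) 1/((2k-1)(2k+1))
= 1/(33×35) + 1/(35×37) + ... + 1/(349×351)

Partial fractions: 1/((2k-1)(2k+1)) = (1/2)[1/(2k-1) - 1/(2k+1)]
The series telescopes:
= (1/2)[1/33 - 1/351]
= 53/3861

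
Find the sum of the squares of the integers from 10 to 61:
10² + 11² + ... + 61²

Use ∑_{k=1}^{n} k² = n(n+1)(2n+1)/6, then subtract the first 9 terms.
∑_{k=1}^{61} k² = 61×62×123/6 = 77531
∑_{k=1}^{9} k² = 9×10×19/6 = 285
∑_{k=10}^{61} k² = 77531 - 285 = 77246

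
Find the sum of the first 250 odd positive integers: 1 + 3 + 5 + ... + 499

Sum of first n odd numbers = n²
= 250²
= 62500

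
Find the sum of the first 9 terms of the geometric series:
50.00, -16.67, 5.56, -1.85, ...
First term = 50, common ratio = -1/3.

Sₙ = a(1 - rⁿ) / (1 - r)
S_9 = 50(1 - (-1/3)^9) / (1 - (-1/3))
S_9 = 50(1 - (-1/19683)) / (4/3)
S_9 = 246050/6561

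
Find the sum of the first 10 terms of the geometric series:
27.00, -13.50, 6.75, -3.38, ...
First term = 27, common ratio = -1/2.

Sₙ = a(1 - rⁿ) / (1 - r)
S_10 = 27(1 - (-1/2)^10) / (1 - (-1/2))
S_10 = 27(1 - (1/1024)) / (3/2)
S_10 = 9207/512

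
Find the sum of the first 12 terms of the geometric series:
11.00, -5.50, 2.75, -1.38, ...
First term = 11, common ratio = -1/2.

Sₙ = a(1 - rⁿ) / (1 - r)
S_12 = 11(1 - (-1/2)^12) / (1 - (-1/2))
S_12 = 11(1 - (1/4096)) / (3/2)
S_12 = 15015/2048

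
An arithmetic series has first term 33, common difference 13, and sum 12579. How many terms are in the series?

Using S = n/2 × [2a + (n-1)d]
12579 = n/2 × [2(33) + (n-1)(13)]
12579 = n/2 × [66 + 13n - 13]
25158 = n × [53 + 13n]
13n² + (53)n - 25158 = 0
Discriminant: Δ = (53)² - 4(13)(-25158) = 2809 + 1308216 = 1311025
√Δ = 1145
n = [-(53) + √Δ] / (2·13) = (-53 + 1145) / 26 = 1092 / 26 = 42
(The negative root is discarded since n must be a positive integer.)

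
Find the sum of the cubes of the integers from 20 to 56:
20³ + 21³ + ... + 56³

Use ∑_{k=1}^{n} k³ = [n(n+1)/2]², then subtract the first 19 terms.
∑_{k=1}^{56} k³ = [56×57/2]² = 1596² = 2547216
∑_{k=1}^{19} k³ = [19×20/2]² = 190² = 36100
∑_{k=20}^{56} k³ = 2547216 - 36100 = 2511116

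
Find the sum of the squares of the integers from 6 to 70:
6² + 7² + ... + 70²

Use ∑_{k=1}^{n} k² = n(n+1)(2n+1)/6, then subtract the first 5 terms.
∑_{k=1}^{70} k² = 70×71×141/6 = 116795
∑_{k=1}^{5} k² = 5×6×11/6 = 55
∑_{k=6}^{70} k² = 116795 - 55 = 116740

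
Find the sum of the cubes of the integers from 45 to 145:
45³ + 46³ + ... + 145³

Use ∑_{k=1}^{n} k³ = [n(n+1)/2]², then subtract the first 44 terms.
∑_{k=1}^{145} k³ = [145×146/2]² = 10585² = 112042225
∑_{k=1}^{44} k³ = [44×45/2]² = 990² = 980100
∑_{k=45}^{145} k³ = 112042225 - 980100 = 111062125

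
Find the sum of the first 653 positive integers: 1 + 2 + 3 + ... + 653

Formula: ∑k = n(n+1)/2
= 653×654/2
= 427062/2
= 213531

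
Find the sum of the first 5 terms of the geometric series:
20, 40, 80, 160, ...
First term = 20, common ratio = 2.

Sₙ = a(1 - rⁿ) / (1 - r)
S_5 = 20(1 - 2^5) / (1 - 2)
S_5 = 20(1 - 32) / (-1)
S_5 = 620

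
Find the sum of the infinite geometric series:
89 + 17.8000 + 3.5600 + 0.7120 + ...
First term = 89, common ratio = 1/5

For |r| < 1, S = a / (1 - r)
S = 89 / (1 - (1/5))
S = 89 / (4/5)
S = 445/4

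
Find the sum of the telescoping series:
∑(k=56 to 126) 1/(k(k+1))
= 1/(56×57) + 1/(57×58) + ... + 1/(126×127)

Partial fractions: 1/(k(k+1)) = 1/k - 1/(k+1)
The series telescopes:
= (1/56 - 1/57) + (1/57 - 1/58) + ... + (1/126 - 1/127)
= 1/56 - 1/127
= 71/7112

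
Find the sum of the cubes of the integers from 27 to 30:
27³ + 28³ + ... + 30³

Use ∑_{k=1}^{n} k³ = [n(n+1)/2]², then subtract the first 26 terms.
∑_{k=1}^{30} k³ = [30×31/2]² = 465² = 216225
∑_{k=1}^{26} k³ = [26×27/2]² = 351² = 123201
∑_{k=27}^{30} k³ = 216225 - 123201 = 93024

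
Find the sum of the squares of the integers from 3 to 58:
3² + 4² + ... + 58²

Use ∑_{k=1}^{n} k² = n(n+1)(2n+1)/6, then subtract the first 2 terms.
∑_{k=1}^{58} k² = 58×59×117/6 = 66729
∑_{k=1}^{2} k² = 2×3×5/6 = 5
∑_{k=3}^{58} k² = 66729 - 5 = 66724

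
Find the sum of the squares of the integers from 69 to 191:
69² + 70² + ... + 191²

Use ∑_{k=1}^{n} k² = n(n+1)(2n+1)/6, then subtract the first 68 terms.
∑_{k=1}^{191} k² = 191×192×383/6 = 2340896
∑_{k=1}^{68} k² = 68×69×137/6 = 107134
∑_{k=69}^{191} k² = 2340896 - 107134 = 2233762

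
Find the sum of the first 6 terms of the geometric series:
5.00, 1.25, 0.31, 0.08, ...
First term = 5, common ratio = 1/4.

Sₙ = a(1 - rⁿ) / (1 - r)
S_6 = 5(1 - (1/4)^6) / (1 - (1/4))
S_6 = 5(1 - (1/4096)) / (3/4)
S_6 = 6825/1024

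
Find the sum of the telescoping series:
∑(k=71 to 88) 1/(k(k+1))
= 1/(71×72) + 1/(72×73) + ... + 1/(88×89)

Partial fractions: 1/(k(k+1)) = 1/k - 1/(k+1)
The series telescopes:
= (1/71 - 1/72) + (1/72 - 1/73) + ... + (1/88 - 1/89)
= 1/71 - 1/89
= 18/6319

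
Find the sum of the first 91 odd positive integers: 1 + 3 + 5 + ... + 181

Sum of first n odd numbers = n²
= 91²
= 8281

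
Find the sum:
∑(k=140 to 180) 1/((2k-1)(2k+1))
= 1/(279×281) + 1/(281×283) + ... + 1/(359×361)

Partial fractions: 1/((2k-1)(2k+1)) = (1/2)[1/(2k-1) - 1/(2k+1)]
The series telescopes:
= (1/2)[1/279 - 1/361]
= 41/100719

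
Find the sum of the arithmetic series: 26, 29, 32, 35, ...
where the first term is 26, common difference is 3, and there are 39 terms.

Sₙ = n/2 × (first + last)
Last term = a + (n-1)d = 26 + (39-1)×3 = 140
S_39 = 39/2 × (26 + 140)
S_39 = 39/2 × 166 = 3237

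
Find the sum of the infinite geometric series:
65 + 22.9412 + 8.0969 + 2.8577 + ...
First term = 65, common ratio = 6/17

For |r| < 1, S = a / (1 - r)
S = 65 / (1 - (6/17))
S = 65 / (11/17)
S = 1105/11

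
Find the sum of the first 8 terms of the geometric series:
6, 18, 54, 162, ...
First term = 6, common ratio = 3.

Sₙ = a(1 - rⁿ) / (1 - r)
S_8 = 6(1 - 3^8) / (1 - 3)
S_8 = 6(1 - 6561) / (-2)
S_8 = 19680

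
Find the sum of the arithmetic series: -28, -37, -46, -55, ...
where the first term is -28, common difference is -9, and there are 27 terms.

Sₙ = n/2 × (first + last)
Last term = a + (n-1)d = -28 + (27-1)×(-9) = -262
S_27 = 27/2 × (-28 + (-262))
S_27 = 27/2 × (-290) = -3915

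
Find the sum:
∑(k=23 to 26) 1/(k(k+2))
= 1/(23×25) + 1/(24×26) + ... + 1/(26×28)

Partial fractions: 1/(k(k+2)) = (1/2)[1/k - 1/(k+2)]
Telescoping leaves the first two and last two terms:
= (1/2)[1/23 + 1/24 - 1/27 - 1/28]
= 431/69552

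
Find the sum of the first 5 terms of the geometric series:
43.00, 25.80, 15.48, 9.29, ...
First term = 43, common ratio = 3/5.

Sₙ = a(1 - rⁿ) / (1 - r)
S_5 = 43(1 - (3/5)^5) / (1 - (3/5))
S_5 = 43(1 - (243/3125)) / (2/5)
S_5 = 61963/625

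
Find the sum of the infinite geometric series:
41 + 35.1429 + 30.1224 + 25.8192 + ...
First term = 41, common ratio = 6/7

For |r| < 1, S = a / (1 - r)
S = 41 / (1 - (6/7))
S = 41 / (1/7)
S = 287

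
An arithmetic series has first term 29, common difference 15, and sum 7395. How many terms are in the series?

Using S = n/2 × [2a + (n-1)d]
7395 = n/2 × [2(29) + (n-1)(15)]
7395 = n/2 × [58 + 15n - 15]
14790 = n × [43 + 15n]
15n² + (43)n - 14790 = 0
Discriminant: Δ = (43)² - 4(15)(-14790) = 1849 + 887400 = 889249
√Δ = 943
n = [-(43) + √Δ] / (2·15) = (-43 + 943) / 30 = 900 / 30 = 30
(The negative root is discarded since n must be a positive integer.)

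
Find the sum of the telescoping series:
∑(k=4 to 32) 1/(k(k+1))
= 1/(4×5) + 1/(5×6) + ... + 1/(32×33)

Partial fractions: 1/(k(k+1)) = 1/k - 1/(k+1)
The series telescopes:
= (1/4 - 1/5) + (1/5 - 1/6) + ... + (1/32 - 1/33)
= 1/4 - 1/33
= 29/132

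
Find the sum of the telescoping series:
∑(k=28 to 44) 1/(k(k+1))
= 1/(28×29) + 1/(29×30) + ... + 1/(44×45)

Partial fractions: 1/(k(k+1)) = 1/k - 1/(k+1)
The series telescopes:
= (1/28 - 1/29) + (1/29 - 1/30) + ... + (1/44 - 1/45)
= 1/28 - 1/45
= 17/1260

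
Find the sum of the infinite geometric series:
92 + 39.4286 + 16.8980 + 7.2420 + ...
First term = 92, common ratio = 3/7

For |r| < 1, S = a / (1 - r)
S = 92 / (1 - (3/7))
S = 92 / (4/7)
S = 161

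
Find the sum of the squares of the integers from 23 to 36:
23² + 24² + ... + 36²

Use ∑_{k=1}^{n} k² = n(n+1)(2n+1)/6, then subtract the first 22 terms.
∑_{k=1}^{36} k² = 36×37×73/6 = 16206
∑_{k=1}^{22} k² = 22×23×45/6 = 3795
∑_{k=23}^{36} k² = 16206 - 3795 = 12411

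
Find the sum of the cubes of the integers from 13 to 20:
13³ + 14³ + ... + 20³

Use ∑_{k=1}^{n} k³ = [n(n+1)/2]², then subtract the first 12 terms.
∑_{k=1}^{20} k³ = [20×21/2]² = 210² = 44100
∑_{k=1}^{12} k³ = [12×13/2]² = 78² = 6084
∑_{k=13}^{20} k³ = 44100 - 6084 = 38016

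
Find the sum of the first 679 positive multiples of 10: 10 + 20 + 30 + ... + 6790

Factor out 10: = 10(1 + 2 + ... + 679) = 10 × n(n+1)/2
= 10 × 679×680/2
= 10 × 230860
= 2308600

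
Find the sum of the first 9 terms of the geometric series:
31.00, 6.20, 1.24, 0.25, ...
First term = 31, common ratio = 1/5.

Sₙ = a(1 - rⁿ) / (1 - r)
S_9 = 31(1 - (1/5)^9) / (1 - (1/5))
S_9 = 31(1 - (1/1953125)) / (4/5)
S_9 = 15136711/390625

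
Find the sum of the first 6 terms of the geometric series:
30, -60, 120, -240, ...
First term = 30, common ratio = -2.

Sₙ = a(1 - rⁿ) / (1 - r)
S_6 = 30(1 - (-2)^6) / (1 - (-2))
S_6 = 30(1 - 64) / (3)
S_6 = -630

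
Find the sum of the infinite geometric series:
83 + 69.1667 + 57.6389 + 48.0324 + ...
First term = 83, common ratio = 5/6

For |r| < 1, S = a / (1 - r)
S = 83 / (1 - (5/6))
S = 83 / (1/6)
S = 498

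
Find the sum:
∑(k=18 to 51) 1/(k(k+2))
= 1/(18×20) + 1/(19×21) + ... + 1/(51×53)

Partial fractions: 1/(k(k+2)) = (1/2)[1/k - 1/(k+2)]
Telescoping leaves the first two and last two terms:
= (1/2)[1/18 + 1/19 - 1/52 - 1/53]
= 33031/942552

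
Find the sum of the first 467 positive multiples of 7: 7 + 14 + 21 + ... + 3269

Factor out 7: = 7(1 + 2 + ... + 467) = 7 × n(n+1)/2
= 7 × 467×468/2
= 7 × 109278
= 764946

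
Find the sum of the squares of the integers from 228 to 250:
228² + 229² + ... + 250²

Use ∑_{k=1}^{n} k² = n(n+1)(2n+1)/6, then subtract the first 227 terms.
∑_{k=1}^{250} k² = 250×251×501/6 = 5239625
∑_{k=1}^{227} k² = 227×228×455/6 = 3924830
∑_{k=228}^{250} k² = 5239625 - 3924830 = 1314795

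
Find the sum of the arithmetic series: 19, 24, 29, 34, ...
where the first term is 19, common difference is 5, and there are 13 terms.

Sₙ = n/2 × (first + last)
Last term = a + (n-1)d = 19 + (13-1)×5 = 79
S_13 = 13/2 × (19 + 79)
S_13 = 13/2 × 98 = 637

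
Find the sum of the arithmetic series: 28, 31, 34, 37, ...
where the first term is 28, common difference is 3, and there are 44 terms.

Sₙ = n/2 × (first + last)
Last term = a + (n-1)d = 28 + (44-1)×3 = 157
S_44 = 44/2 × (28 + 157)
S_44 = 44/2 × 185 = 4070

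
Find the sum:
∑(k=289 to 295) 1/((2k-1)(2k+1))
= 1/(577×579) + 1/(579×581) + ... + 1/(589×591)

Partial fractions: 1/((2k-1)(2k+1)) = (1/2)[1/(2k-1) - 1/(2k+1)]
The series telescopes:
= (1/2)[1/577 - 1/591]
= 7/341007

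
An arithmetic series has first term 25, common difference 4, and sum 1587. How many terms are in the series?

Using S = n/2 × [2a + (n-1)d]
1587 = n/2 × [2(25) + (n-1)(4)]
1587 = n/2 × [50 + 4n - 4]
3174 = n × [46 + 4n]
4n² + (46)n - 3174 = 0
Discriminant: Δ = (46)² - 4(4)(-3174) = 2116 + 50784 = 52900
√Δ = 230
n = [-(46) + √Δ] / (2·4) = (-46 + 230) / 8 = 184 / 8 = 23
(The negative root is discarded since n must be a positive integer.)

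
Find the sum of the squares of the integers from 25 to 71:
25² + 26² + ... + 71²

Use ∑_{k=1}^{n} k² = n(n+1)(2n+1)/6, then subtract the first 24 terms.
∑_{k=1}^{71} k² = 71×72×143/6 = 121836
∑_{k=1}^{24} k² = 24×25×49/6 = 4900
∑_{k=25}^{71} k² = 121836 - 4900 = 116936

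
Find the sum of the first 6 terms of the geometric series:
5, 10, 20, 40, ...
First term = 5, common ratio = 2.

Sₙ = a(1 - rⁿ) / (1 - r)
S_6 = 5(1 - 2^6) / (1 - 2)
S_6 = 5(1 - 64) / (-1)
S_6 = 315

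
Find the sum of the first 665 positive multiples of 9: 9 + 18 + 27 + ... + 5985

Factor out 9: = 9(1 + 2 + ... + 665) = 9 × n(n+1)/2
= 9 × 665×666/2
= 9 × 221445
= 1993005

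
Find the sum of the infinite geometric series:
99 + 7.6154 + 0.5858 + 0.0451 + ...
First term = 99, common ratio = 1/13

For |r| < 1, S = a / (1 - r)
S = 99 / (1 - (1/13))
S = 99 / (12/13)
S = 429/4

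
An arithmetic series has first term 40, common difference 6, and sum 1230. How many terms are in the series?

Using S = n/2 × [2a + (n-1)d]
1230 = n/2 × [2(40) + (n-1)(6)]
1230 = n/2 × [80 + 6n - 6]
2460 = n × [74 + 6n]
6n² + (74)n - 2460 = 0
Discriminant: Δ = (74)² - 4(6)(-2460) = 5476 + 59040 = 64516
√Δ = 254
n = [-(74) + √Δ] / (2·6) = (-74 + 254) / 12 = 180 / 12 = 15
(The negative root is discarded since n must be a positive integer.)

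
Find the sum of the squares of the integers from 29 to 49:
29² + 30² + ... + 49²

Use ∑_{k=1}^{n} k² = n(n+1)(2n+1)/6, then subtract the first 28 terms.
∑_{k=1}^{49} k² = 49×50×99/6 = 40425
∑_{k=1}^{28} k² = 28×29×57/6 = 7714
∑_{k=29}^{49} k² = 40425 - 7714 = 32711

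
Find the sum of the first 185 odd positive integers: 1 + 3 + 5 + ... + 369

Sum of first n odd numbers = n²
= 185²
= 34225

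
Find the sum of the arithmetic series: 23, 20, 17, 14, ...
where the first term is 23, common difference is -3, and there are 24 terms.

Sₙ = n/2 × (first + last)
Last term = a + (n-1)d = 23 + (24-1)×(-3) = -46
S_24 = 24/2 × (23 + (-46))
S_24 = 24/2 × (-23) = -276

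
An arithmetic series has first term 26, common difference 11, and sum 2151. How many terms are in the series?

Using S = n/2 × [2a + (n-1)d]
2151 = n/2 × [2(26) + (n-1)(11)]
2151 = n/2 × [52 + 11n - 11]
4302 = n × [41 + 11n]
11n² + (41)n - 4302 = 0
Discriminant: Δ = (41)² - 4(11)(-4302) = 1681 + 189288 = 190969
√Δ = 437
n = [-(41) + √Δ] / (2·11) = (-41 + 437) / 22 = 396 / 22 = 18
(The negative root is discarded since n must be a positive integer.)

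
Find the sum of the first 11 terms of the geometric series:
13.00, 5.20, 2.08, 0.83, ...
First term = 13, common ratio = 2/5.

Sₙ = a(1 - rⁿ) / (1 - r)
S_11 = 13(1 - (2/5)^11) / (1 - (2/5))
S_11 = 13(1 - (2048/48828125)) / (3/5)
S_11 = 211579667/9765625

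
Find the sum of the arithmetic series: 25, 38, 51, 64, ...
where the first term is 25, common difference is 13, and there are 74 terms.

Sₙ = n/2 × (first + last)
Last term = a + (n-1)d = 25 + (74-1)×13 = 974
S_74 = 74/2 × (25 + 974)
S_74 = 74/2 × 999 = 36963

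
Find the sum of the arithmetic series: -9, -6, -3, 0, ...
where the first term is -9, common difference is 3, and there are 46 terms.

Sₙ = n/2 × (first + last)
Last term = a + (n-1)d = -9 + (46-1)×3 = 126
S_46 = 46/2 × (-9 + 126)
S_46 = 46/2 × 117 = 2691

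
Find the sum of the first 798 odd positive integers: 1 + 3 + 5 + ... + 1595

Sum of first n odd numbers = n²
= 798²
= 636804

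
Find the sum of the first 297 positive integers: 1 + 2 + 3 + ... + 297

Formula: ∑k = n(n+1)/2
= 297×298/2
= 88506/2
= 44253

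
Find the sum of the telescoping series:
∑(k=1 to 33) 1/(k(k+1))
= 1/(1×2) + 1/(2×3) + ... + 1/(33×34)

Partial fractions: 1/(k(k+1)) = 1/k - 1/(k+1)
The series telescopes:
= (1/1 - 1/2) + (1/2 - 1/3) + ... + (1/33 - 1/34)
= 1/1 - 1/34
= 33/34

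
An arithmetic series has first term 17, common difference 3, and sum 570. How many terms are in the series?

Using S = n/2 × [2a + (n-1)d]
570 = n/2 × [2(17) + (n-1)(3)]
570 = n/2 × [34 + 3n - 3]
1140 = n × [31 + 3n]
3n² + (31)n - 1140 = 0
Discriminant: Δ = (31)² - 4(3)(-1140) = 961 + 13680 = 14641
√Δ = 121
n = [-(31) + √Δ] / (2·3) = (-31 + 121) / 6 = 90 / 6 = 15
(The negative root is discarded since n must be a positive integer.)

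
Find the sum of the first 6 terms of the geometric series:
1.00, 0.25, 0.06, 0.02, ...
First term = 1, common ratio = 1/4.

Sₙ = a(1 - rⁿ) / (1 - r)
S_6 = 1(1 - (1/4)^6) / (1 - (1/4))
S_6 = 1(1 - (1/4096)) / (3/4)
S_6 = 1365/1024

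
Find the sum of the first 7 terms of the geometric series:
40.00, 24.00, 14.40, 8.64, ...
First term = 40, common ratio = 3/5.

Sₙ = a(1 - rⁿ) / (1 - r)
S_7 = 40(1 - (3/5)^7) / (1 - (3/5))
S_7 = 40(1 - (2187/78125)) / (2/5)
S_7 = 303752/3125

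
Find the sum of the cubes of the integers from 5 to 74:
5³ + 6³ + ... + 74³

Use ∑_{k=1}^{n} k³ = [n(n+1)/2]², then subtract the first 4 terms.
∑_{k=1}^{74} k³ = [74×75/2]² = 2775² = 7700625
∑_{k=1}^{4} k³ = [4×5/2]² = 10² = 100
∑_{k=5}^{74} k³ = 7700625 - 100 = 7700525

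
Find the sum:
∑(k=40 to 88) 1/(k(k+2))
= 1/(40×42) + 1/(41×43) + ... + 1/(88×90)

Partial fractions: 1/(k(k+2)) = (1/2)[1/k - 1/(k+2)]
Telescoping leaves the first two and last two terms:
= (1/2)[1/40 + 1/41 - 1/89 - 1/90]
= 7105/525456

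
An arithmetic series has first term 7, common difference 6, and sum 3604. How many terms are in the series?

Using S = n/2 × [2a + (n-1)d]
3604 = n/2 × [2(7) + (n-1)(6)]
3604 = n/2 × [14 + 6n - 6]
7208 = n × [8 + 6n]
6n² + (8)n - 7208 = 0
Discriminant: Δ = (8)² - 4(6)(-7208) = 64 + 172992 = 173056
√Δ = 416
n = [-(8) + √Δ] / (2·6) = (-8 + 416) / 12 = 408 / 12 = 34
(The negative root is discarded since n must be a positive integer.)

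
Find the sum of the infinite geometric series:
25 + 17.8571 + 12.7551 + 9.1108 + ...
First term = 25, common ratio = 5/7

For |r| < 1, S = a / (1 - r)
S = 25 / (1 - (5/7))
S = 25 / (2/7)
S = 175/2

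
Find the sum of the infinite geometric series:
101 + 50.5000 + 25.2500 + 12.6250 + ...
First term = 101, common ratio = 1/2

For |r| < 1, S = a / (1 - r)
S = 101 / (1 - (1/2))
S = 101 / (1/2)
S = 202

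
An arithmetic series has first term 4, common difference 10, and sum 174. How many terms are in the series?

Using S = n/2 × [2a + (n-1)d]
174 = n/2 × [2(4) + (n-1)(10)]
174 = n/2 × [8 + 10n - 10]
348 = n × [-2 + 10n]
10n² + (-2)n - 348 = 0
Discriminant: Δ = (-2)² - 4(10)(-348) = 4 + 13920 = 13924
√Δ = 118
n = [-(-2) + √Δ] / (2·10) = (2 + 118) / 20 = 120 / 20 = 6
(The negative root is discarded since n must be a positive integer.)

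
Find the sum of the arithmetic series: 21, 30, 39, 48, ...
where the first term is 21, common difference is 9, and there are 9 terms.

Sₙ = n/2 × (first + last)
Last term = a + (n-1)d = 21 + (9-1)×9 = 93
S_9 = 9/2 × (21 + 93)
S_9 = 9/2 × 114 = 513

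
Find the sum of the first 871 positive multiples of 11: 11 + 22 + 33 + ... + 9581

Factor out 11: = 11(1 + 2 + ... + 871) = 11 × n(n+1)/2
= 11 × 871×872/2
= 11 × 379756
= 4177316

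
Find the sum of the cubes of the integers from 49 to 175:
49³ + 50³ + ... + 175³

Use ∑_{k=1}^{n} k³ = [n(n+1)/2]², then subtract the first 48 terms.
∑_{k=1}^{175} k³ = [175×176/2]² = 15400² = 237160000
∑_{k=1}^{48} k³ = [48×49/2]² = 1176² = 1382976
∑_{k=49}^{175} k³ = 237160000 - 1382976 = 235777024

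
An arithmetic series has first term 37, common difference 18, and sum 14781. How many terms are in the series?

Using S = n/2 × [2a + (n-1)d]
14781 = n/2 × [2(37) + (n-1)(18)]
14781 = n/2 × [74 + 18n - 18]
29562 = n × [56 + 18n]
18n² + (56)n - 29562 = 0
Discriminant: Δ = (56)² - 4(18)(-29562) = 3136 + 2128464 = 2131600
√Δ = 1460
n = [-(56) + √Δ] / (2·18) = (-56 + 1460) / 36 = 1404 / 36 = 39
(The negative root is discarded since n must be a positive integer.)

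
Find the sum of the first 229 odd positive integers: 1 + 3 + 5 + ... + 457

Sum of first n odd numbers = n²
= 229²
= 52441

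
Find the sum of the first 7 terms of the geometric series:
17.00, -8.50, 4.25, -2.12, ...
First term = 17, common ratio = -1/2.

Sₙ = a(1 - rⁿ) / (1 - r)
S_7 = 17(1 - (-1/2)^7) / (1 - (-1/2))
S_7 = 17(1 - (-1/128)) / (3/2)
S_7 = 731/64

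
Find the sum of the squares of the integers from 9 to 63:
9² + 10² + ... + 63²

Use ∑_{k=1}^{n} k² = n(n+1)(2n+1)/6, then subtract the first 8 terms.
∑_{k=1}^{63} k² = 63×64×127/6 = 85344
∑_{k=1}^{8} k² = 8×9×17/6 = 204
∑_{k=9}^{63} k² = 85344 - 204 = 85140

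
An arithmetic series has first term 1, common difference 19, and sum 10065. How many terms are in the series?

Using S = n/2 × [2a + (n-1)d]
10065 = n/2 × [2(1) + (n-1)(19)]
10065 = n/2 × [2 + 19n - 19]
20130 = n × [-17 + 19n]
19n² + (-17)n - 20130 = 0
Discriminant: Δ = (-17)² - 4(19)(-20130) = 289 + 1529880 = 1530169
√Δ = 1237
n = [-(-17) + √Δ] / (2·19) = (17 + 1237) / 38 = 1254 / 38 = 33
(The negative root is discarded since n must be a positive integer.)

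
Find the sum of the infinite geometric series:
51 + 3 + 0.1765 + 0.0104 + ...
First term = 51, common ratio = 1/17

For |r| < 1, S = a / (1 - r)
S = 51 / (1 - (1/17))
S = 51 / (16/17)
S = 867/16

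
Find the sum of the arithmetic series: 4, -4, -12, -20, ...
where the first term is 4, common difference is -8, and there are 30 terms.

Sₙ = n/2 × (first + last)
Last term = a + (n-1)d = 4 + (30-1)×(-8) = -228
S_30 = 30/2 × (4 + (-228))
S_30 = 30/2 × (-224) = -3360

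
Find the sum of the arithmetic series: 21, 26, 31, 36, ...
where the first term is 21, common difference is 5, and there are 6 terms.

Sₙ = n/2 × (first + last)
Last term = a + (n-1)d = 21 + (6-1)×5 = 46
S_6 = 6/2 × (21 + 46)
S_6 = 6/2 × 67 = 201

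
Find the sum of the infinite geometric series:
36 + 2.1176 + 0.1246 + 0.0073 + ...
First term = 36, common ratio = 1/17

For |r| < 1, S = a / (1 - r)
S = 36 / (1 - (1/17))
S = 36 / (16/17)
S = 153/4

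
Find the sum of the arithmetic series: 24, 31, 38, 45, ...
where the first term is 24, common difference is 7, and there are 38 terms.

Sₙ = n/2 × (first + last)
Last term = a + (n-1)d = 24 + (38-1)×7 = 283
S_38 = 38/2 × (24 + 283)
S_38 = 38/2 × 307 = 5833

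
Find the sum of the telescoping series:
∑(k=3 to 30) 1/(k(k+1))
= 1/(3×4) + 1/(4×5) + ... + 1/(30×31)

Partial fractions: 1/(k(k+1)) = 1/k - 1/(k+1)
The series telescopes:
= (1/3 - 1/4) + (1/4 - 1/5) + ... + (1/30 - 1/31)
= 1/3 - 1/31
= 28/93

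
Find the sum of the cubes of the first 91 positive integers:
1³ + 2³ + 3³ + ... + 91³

Formula: ∑k³ = [n(n+1)/2]²
= [91×92/2]²
= 4186²
= 17522596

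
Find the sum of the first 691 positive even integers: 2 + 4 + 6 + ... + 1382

Sum of first n even numbers = n(n+1)
= 691×692
= 478172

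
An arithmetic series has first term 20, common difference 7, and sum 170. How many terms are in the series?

Using S = n/2 × [2a + (n-1)d]
170 = n/2 × [2(20) + (n-1)(7)]
170 = n/2 × [40 + 7n - 7]
340 = n × [33 + 7n]
7n² + (33)n - 340 = 0
Discriminant: Δ = (33)² - 4(7)(-340) = 1089 + 9520 = 10609
√Δ = 103
n = [-(33) + √Δ] / (2·7) = (-33 + 103) / 14 = 70 / 14 = 5
(The negative root is discarded since n must be a positive integer.)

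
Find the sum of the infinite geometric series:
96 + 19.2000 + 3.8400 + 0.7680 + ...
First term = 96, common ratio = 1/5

For |r| < 1, S = a / (1 - r)
S = 96 / (1 - (1/5))
S = 96 / (4/5)
S = 120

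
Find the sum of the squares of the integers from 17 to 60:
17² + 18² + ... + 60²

Use ∑_{k=1}^{n} k² = n(n+1)(2n+1)/6, then subtract the first 16 terms.
∑_{k=1}^{60} k² = 60×61×121/6 = 73810
∑_{k=1}^{16} k² = 16×17×33/6 = 1496
∑_{k=17}^{60} k² = 73810 - 1496 = 72314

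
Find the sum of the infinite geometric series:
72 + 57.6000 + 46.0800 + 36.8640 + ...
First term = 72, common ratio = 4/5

For |r| < 1, S = a / (1 - r)
S = 72 / (1 - (4/5))
S = 72 / (1/5)
S = 360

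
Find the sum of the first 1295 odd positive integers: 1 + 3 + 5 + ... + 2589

Sum of first n odd numbers = n²
= 1295²
= 1677025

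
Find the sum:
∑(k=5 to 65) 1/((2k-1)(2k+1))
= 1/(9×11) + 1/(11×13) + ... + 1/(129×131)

Partial fractions: 1/((2k-1)(2k+1)) = (1/2)[1/(2k-1) - 1/(2k+1)]
The series telescopes:
= (1/2)[1/9 - 1/131]
= 61/1179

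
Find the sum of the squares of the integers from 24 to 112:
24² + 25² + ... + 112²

Use ∑_{k=1}^{n} k² = n(n+1)(2n+1)/6, then subtract the first 23 terms.
∑_{k=1}^{112} k² = 112×113×225/6 = 474600
∑_{k=1}^{23} k² = 23×24×47/6 = 4324
∑_{k=24}^{112} k² = 474600 - 4324 = 470276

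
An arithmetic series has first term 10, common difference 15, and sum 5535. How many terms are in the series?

Using S = n/2 × [2a + (n-1)d]
5535 = n/2 × [2(10) + (n-1)(15)]
5535 = n/2 × [20 + 15n - 15]
11070 = n × [5 + 15n]
15n² + (5)n - 11070 = 0
Discriminant: Δ = (5)² - 4(15)(-11070) = 25 + 664200 = 664225
√Δ = 815
n = [-(5) + √Δ] / (2·15) = (-5 + 815) / 30 = 810 / 30 = 27
(The negative root is discarded since n must be a positive integer.)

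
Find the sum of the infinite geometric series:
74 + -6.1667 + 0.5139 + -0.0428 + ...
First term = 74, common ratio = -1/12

For |r| < 1, S = a / (1 - r)
S = 74 / (1 - (-1/12))
S = 74 / (13/12)
S = 888/13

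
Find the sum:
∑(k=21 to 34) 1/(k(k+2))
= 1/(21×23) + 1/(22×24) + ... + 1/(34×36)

Partial fractions: 1/(k(k+2)) = (1/2)[1/k - 1/(k+2)]
Telescoping leaves the first two and last two terms:
= (1/2)[1/21 + 1/22 - 1/35 - 1/36]
= 509/27720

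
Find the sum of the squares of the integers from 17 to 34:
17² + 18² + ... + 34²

Use ∑_{k=1}^{n} k² = n(n+1)(2n+1)/6, then subtract the first 16 terms.
∑_{k=1}^{34} k² = 34×35×69/6 = 13685
∑_{k=1}^{16} k² = 16×17×33/6 = 1496
∑_{k=17}^{34} k² = 13685 - 1496 = 12189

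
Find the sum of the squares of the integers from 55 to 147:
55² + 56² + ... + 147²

Use ∑_{k=1}^{n} k² = n(n+1)(2n+1)/6, then subtract the first 54 terms.
∑_{k=1}^{147} k² = 147×148×295/6 = 1069670
∑_{k=1}^{54} k² = 54×55×109/6 = 53955
∑_{k=55}^{147} k² = 1069670 - 53955 = 1015715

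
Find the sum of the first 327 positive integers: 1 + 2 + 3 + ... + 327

Formula: ∑k = n(n+1)/2
= 327×328/2
= 107256/2
= 53628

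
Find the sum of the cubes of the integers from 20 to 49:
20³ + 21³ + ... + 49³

Use ∑_{k=1}^{n} k³ = [n(n+1)/2]², then subtract the first 19 terms.
∑_{k=1}^{49} k³ = [49×50/2]² = 1225² = 1500625
∑_{k=1}^{19} k³ = [19×20/2]² = 190² = 36100
∑_{k=20}^{49} k³ = 1500625 - 36100 = 1464525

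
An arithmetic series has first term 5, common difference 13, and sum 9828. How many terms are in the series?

Using S = n/2 × [2a + (n-1)d]
9828 = n/2 × [2(5) + (n-1)(13)]
9828 = n/2 × [10 + 13n - 13]
19656 = n × [-3 + 13n]
13n² + (-3)n - 19656 = 0
Discriminant: Δ = (-3)² - 4(13)(-19656) = 9 + 1022112 = 1022121
√Δ = 1011
n = [-(-3) + √Δ] / (2·13) = (3 + 1011) / 26 = 1014 / 26 = 39
(The negative root is discarded since n must be a positive integer.)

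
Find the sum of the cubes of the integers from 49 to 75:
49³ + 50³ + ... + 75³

Use ∑_{k=1}^{n} k³ = [n(n+1)/2]², then subtract the first 48 terms.
∑_{k=1}^{75} k³ = [75×76/2]² = 2850² = 8122500
∑_{k=1}^{48} k³ = [48×49/2]² = 1176² = 1382976
∑_{k=49}^{75} k³ = 8122500 - 1382976 = 6739524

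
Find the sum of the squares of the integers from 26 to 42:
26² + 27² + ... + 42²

Use ∑_{k=1}^{n} k² = n(n+1)(2n+1)/6, then subtract the first 25 terms.
∑_{k=1}^{42} k² = 42×43×85/6 = 25585
∑_{k=1}^{25} k² = 25×26×51/6 = 5525
∑_{k=26}^{42} k² = 25585 - 5525 = 20060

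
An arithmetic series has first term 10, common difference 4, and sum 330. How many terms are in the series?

Using S = n/2 × [2a + (n-1)d]
330 = n/2 × [2(10) + (n-1)(4)]
330 = n/2 × [20 + 4n - 4]
660 = n × [16 + 4n]
4n² + (16)n - 660 = 0
Discriminant: Δ = (16)² - 4(4)(-660) = 256 + 10560 = 10816
√Δ = 104
n = [-(16) + √Δ] / (2·4) = (-16 + 104) / 8 = 88 / 8 = 11
(The negative root is discarded since n must be a positive integer.)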